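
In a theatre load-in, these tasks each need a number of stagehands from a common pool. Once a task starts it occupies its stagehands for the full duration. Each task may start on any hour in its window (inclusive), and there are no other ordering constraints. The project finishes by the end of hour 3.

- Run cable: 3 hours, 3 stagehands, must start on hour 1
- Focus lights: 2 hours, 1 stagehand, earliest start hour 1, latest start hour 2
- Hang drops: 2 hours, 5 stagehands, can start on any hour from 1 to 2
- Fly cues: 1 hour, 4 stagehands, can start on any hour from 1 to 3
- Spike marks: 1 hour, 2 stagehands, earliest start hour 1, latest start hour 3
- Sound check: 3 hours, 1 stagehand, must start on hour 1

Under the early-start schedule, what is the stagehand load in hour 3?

4

At early start, hour 3 has: Run cable, Sound check.
Demand: 3 + 1 = 4.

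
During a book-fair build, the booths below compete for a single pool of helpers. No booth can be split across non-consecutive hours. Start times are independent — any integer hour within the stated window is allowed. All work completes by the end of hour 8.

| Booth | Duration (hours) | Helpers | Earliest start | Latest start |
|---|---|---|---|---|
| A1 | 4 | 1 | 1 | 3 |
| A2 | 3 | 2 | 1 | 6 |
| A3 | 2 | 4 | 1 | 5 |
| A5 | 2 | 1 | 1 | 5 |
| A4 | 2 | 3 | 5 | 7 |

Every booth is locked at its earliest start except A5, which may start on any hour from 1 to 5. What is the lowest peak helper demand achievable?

7

A5@1: h1:8  h2:8  h3:3  h4:1  h5:3  h6:3  h7:0  h8:0 → peak 8
A5@2: h1:7  h2:8  h3:4  h4:1  h5:3  h6:3  h7:0  h8:0 → peak 8
A5@3: h1:7  h2:7  h3:4  h4:2  h5:3  h6:3  h7:0  h8:0 → peak 7
A5@4: h1:7  h2:7  h3:3  h4:2  h5:4  h6:3  h7:0  h8:0 → peak 7
A5@5: h1:7  h2:7  h3:3  h4:1  h5:4  h6:4  h7:0  h8:0 → peak 7
Best is A5@3, peak 7.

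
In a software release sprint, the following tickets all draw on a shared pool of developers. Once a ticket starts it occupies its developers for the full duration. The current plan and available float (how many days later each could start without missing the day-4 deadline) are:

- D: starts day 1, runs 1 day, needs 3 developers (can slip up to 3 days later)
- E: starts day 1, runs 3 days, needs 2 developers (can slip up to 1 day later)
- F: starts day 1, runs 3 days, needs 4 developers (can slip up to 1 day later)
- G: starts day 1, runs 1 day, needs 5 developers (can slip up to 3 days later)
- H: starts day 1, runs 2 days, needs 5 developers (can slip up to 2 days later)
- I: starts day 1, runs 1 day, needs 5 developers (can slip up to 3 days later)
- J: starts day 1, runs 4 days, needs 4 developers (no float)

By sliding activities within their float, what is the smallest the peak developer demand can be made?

Early-start (D@1, E@1, F@1, G@1, H@1, I@1, J@1) gives peak 28: d1:28  d2:15  d3:10  d4:4.
Shift G→2, H→3, I→4.
Schedule D@1, E@1, F@1, G@2, H@3, I@4, J@1: d1:13  d2:15  d3:15  d4:14 — peak 15.
Total developer-days = 57 over 4 days ⇒ peak ≥ ⌈57/4⌉ = 15, so 15 is optimal.

15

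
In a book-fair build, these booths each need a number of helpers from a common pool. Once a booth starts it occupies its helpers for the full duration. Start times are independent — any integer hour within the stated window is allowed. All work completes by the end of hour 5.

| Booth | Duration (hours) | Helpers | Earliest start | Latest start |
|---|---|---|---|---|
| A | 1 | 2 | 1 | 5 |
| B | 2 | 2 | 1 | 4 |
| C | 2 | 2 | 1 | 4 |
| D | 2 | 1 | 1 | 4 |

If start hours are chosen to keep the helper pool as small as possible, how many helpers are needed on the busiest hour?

3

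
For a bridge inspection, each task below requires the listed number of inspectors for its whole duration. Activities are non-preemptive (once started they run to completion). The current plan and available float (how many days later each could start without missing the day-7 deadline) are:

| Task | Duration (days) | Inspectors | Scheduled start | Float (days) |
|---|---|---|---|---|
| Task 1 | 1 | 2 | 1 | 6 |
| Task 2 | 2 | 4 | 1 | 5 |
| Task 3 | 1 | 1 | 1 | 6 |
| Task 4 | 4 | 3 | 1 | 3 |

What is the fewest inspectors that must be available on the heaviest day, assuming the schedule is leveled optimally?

4

Early-start (Task 1@1, Task 2@1, Task 3@1, Task 4@1) gives peak 10: d1:10  d2:7  d3:3  d4:3  d5:0  d6:0  d7:0.
Shift Task 2→2, Task 4→4.
Schedule Task 1@1, Task 2@2, Task 3@1, Task 4@4: d1:3  d2:4  d3:4  d4:3  d5:3  d6:3  d7:3 — peak 4.
Total inspector-days = 23 over 7 days ⇒ peak ≥ ⌈23/7⌉ = 4, so 4 is optimal.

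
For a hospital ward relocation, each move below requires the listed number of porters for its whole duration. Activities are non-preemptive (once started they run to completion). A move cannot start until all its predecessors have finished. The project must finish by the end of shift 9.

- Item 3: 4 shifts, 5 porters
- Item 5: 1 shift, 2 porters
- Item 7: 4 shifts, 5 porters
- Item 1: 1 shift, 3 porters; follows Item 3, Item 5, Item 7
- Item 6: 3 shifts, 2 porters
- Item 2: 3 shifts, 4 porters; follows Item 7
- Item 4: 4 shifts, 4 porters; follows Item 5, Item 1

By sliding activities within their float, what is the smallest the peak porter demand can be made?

Early-start (Item 3@1, Item 5@1, Item 7@1, Item 1@5, Item 6@1, Item 2@5, Item 4@6) gives peak 14: s1:14  s2:12  s3:12  s4:10  s5:7  s6:8  s7:8  s8:4  s9:4.
Shift Item 6→2.
Schedule Item 3@1, Item 5@1, Item 7@1, Item 1@5, Item 6@2, Item 2@5, Item 4@6: s1:12  s2:12  s3:12  s4:12  s5:7  s6:8  s7:8  s8:4  s9:4 — peak 12.

12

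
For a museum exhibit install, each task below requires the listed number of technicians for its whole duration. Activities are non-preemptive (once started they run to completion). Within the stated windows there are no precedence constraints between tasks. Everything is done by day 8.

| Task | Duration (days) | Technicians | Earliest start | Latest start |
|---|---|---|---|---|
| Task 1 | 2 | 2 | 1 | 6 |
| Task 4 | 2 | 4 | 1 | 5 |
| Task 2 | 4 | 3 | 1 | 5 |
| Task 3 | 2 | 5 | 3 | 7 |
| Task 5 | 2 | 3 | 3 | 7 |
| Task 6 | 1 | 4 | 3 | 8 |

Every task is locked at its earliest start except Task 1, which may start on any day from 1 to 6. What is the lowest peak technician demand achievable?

15

Task 1@1: d1:9  d2:9  d3:15  d4:11  d5:0  d6:0  d7:0  d8:0 → peak 15
Task 1@2: d1:7  d2:9  d3:17  d4:11  d5:0  d6:0  d7:0  d8:0 → peak 17
Task 1@3: d1:7  d2:7  d3:17  d4:13  d5:0  d6:0  d7:0  d8:0 → peak 17
Task 1@4: d1:7  d2:7  d3:15  d4:13  d5:2  d6:0  d7:0  d8:0 → peak 15
Task 1@5: d1:7  d2:7  d3:15  d4:11  d5:2  d6:2  d7:0  d8:0 → peak 15
Task 1@6: d1:7  d2:7  d3:15  d4:11  d5:0  d6:2  d7:2  d8:0 → peak 15
Best is Task 1@1, peak 15.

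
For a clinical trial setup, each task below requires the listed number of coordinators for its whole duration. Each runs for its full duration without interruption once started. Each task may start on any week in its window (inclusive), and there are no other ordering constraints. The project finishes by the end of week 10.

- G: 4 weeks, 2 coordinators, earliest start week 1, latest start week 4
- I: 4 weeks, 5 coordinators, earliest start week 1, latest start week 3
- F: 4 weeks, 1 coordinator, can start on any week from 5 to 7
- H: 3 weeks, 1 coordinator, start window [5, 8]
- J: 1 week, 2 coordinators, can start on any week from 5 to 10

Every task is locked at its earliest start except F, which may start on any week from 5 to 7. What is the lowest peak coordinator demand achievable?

F@5: w1:7  w2:7  w3:7  w4:7  w5:4  w6:2  w7:2  w8:1  w9:0  w10:0 → peak 7
F@6: w1:7  w2:7  w3:7  w4:7  w5:3  w6:2  w7:2  w8:1  w9:1  w10:0 → peak 7
F@7: w1:7  w2:7  w3:7  w4:7  w5:3  w6:1  w7:2  w8:1  w9:1  w10:1 → peak 7
Best is F@5, peak 7.

7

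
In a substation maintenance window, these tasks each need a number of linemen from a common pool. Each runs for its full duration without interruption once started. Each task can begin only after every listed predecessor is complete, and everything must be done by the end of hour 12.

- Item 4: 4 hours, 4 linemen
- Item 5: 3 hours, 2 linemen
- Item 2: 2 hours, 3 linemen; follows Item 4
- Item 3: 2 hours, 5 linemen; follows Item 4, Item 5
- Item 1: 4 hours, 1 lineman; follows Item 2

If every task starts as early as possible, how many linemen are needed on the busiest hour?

8

Early-start schedule: Item 4@1, Item 5@1, Item 2@5, Item 3@5, Item 1@7.
Load per hour: hour 1: 6, hour 2: 6, hour 3: 6, hour 4: 4, hour 5: 8, hour 6: 8, hour 7: 1, hour 8: 1, hour 9: 1, hour 10: 1, hour 11: 0, hour 12: 0.
Peak is 8.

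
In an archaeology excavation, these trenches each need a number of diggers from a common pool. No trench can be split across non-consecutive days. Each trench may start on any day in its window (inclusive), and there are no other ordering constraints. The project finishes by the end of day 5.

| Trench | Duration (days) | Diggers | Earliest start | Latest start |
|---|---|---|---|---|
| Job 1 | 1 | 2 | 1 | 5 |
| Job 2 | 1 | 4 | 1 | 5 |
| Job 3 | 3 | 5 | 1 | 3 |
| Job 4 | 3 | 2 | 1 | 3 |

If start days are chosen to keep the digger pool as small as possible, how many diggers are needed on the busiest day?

7

Early-start (Job 1@1, Job 2@1, Job 3@1, Job 4@1) gives peak 13: d1:13  d2:7  d3:7  d4:0  d5:0.
Shift Job 3→2, Job 4→2.
Schedule Job 1@1, Job 2@1, Job 3@2, Job 4@2: d1:6  d2:7  d3:7  d4:7  d5:0 — peak 7.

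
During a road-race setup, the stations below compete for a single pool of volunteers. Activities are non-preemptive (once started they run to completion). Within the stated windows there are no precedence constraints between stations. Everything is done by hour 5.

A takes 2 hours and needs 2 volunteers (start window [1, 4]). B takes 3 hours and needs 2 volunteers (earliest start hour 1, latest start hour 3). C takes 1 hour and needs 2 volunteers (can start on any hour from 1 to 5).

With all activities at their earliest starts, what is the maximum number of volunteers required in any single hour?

6

Early-start schedule: A@1, B@1, C@1.
Load per hour: hour 1: 6, hour 2: 4, hour 3: 2, hour 4: 0, hour 5: 0.
Peak is 6.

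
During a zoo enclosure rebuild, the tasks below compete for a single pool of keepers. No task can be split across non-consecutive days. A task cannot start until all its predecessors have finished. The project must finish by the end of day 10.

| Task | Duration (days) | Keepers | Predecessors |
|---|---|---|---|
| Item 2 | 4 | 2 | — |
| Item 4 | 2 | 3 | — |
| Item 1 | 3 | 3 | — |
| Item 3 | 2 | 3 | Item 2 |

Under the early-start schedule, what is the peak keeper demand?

8

Early-start schedule: Item 2@1, Item 4@1, Item 1@1, Item 3@5.
Load per day: day 1: 8, day 2: 8, day 3: 5, day 4: 2, day 5: 3, day 6: 3, day 7: 0, day 8: 0, day 9: 0, day 10: 0.
Peak is 8.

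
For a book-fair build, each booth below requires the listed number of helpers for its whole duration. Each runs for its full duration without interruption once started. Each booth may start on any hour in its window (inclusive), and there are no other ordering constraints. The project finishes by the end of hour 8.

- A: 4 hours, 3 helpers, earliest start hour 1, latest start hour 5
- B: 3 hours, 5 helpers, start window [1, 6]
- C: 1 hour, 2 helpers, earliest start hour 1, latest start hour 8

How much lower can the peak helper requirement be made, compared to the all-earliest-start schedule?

5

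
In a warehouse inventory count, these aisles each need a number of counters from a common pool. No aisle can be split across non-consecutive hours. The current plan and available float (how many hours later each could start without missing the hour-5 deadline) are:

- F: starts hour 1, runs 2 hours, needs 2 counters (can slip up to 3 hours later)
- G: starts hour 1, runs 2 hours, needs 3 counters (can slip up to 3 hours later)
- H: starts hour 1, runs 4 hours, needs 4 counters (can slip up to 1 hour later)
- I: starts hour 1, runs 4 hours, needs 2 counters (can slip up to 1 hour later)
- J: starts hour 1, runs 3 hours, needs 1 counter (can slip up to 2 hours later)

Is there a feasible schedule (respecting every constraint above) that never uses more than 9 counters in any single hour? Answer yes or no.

Schedule F@1, G@4, H@1, I@1, J@1: h1:9  h2:9  h3:7  h4:9  h5:3 — peak 9 ≤ 9.

yes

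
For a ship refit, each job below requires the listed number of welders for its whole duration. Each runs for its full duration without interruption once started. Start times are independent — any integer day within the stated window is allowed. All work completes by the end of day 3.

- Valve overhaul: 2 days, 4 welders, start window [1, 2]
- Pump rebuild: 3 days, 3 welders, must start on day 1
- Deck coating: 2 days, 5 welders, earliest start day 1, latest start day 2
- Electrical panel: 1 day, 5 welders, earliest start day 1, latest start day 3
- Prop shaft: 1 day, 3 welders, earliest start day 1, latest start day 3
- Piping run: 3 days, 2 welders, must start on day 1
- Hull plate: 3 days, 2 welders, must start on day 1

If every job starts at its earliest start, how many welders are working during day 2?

16

At early start, day 2 has: Valve overhaul, Pump rebuild, Deck coating, Piping run, Hull plate.
Demand: 4 + 3 + 5 + 2 + 2 = 16.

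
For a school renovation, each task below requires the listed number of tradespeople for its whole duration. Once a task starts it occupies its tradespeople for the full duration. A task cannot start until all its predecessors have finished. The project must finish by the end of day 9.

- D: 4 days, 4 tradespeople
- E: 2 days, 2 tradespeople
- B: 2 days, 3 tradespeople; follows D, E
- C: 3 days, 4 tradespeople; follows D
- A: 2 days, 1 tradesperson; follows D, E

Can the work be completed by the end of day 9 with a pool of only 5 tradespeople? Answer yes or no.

no

The minimum achievable peak is 6; 5 < 6, so no feasible schedule stays within the cap.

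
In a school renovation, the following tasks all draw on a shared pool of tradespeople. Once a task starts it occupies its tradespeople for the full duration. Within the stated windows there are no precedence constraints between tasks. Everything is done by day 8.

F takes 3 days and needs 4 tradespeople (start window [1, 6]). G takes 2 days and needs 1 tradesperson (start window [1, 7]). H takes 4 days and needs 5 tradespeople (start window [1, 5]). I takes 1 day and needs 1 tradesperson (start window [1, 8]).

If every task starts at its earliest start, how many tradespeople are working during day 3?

9

At early start, day 3 has: F, H.
Demand: 4 + 5 = 9.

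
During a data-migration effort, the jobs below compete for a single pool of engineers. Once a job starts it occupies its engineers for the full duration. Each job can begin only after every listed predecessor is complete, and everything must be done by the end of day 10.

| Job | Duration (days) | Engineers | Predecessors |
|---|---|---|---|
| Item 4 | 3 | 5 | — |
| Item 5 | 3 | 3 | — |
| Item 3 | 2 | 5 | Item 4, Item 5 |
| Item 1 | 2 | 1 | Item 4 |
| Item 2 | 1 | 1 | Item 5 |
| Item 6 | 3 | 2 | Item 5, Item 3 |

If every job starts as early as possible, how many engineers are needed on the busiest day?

8

Early-start schedule: Item 4@1, Item 5@1, Item 3@4, Item 1@4, Item 2@4, Item 6@6.
Load per day: day 1: 8, day 2: 8, day 3: 8, day 4: 7, day 5: 6, day 6: 2, day 7: 2, day 8: 2, day 9: 0, day 10: 0.
Peak is 8.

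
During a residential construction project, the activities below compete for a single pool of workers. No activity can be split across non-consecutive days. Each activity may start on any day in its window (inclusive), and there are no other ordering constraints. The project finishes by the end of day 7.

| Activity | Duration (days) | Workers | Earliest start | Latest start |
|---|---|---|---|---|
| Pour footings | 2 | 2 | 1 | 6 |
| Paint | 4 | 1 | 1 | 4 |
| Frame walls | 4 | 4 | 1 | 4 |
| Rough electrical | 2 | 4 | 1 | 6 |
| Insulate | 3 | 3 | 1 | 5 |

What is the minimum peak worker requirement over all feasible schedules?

Early-start (Pour footings@1, Paint@1, Frame walls@1, Rough electrical@1, Insulate@1) gives peak 14: d1:14  d2:14  d3:8  d4:5  d5:0  d6:0  d7:0.
Shift Rough electrical→5, Insulate→5.
Schedule Pour footings@1, Paint@1, Frame walls@1, Rough electrical@5, Insulate@5: d1:7  d2:7  d3:5  d4:5  d5:7  d6:7  d7:3 — peak 7.

7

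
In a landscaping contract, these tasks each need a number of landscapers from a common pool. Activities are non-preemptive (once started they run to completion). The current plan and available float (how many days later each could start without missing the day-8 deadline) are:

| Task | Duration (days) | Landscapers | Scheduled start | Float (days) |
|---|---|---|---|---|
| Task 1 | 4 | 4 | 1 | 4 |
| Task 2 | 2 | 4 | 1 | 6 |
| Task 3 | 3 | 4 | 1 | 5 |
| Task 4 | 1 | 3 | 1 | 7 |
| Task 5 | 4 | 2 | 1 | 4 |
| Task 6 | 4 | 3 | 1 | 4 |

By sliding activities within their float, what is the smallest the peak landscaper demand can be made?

9

Early-start (Task 1@1, Task 2@1, Task 3@1, Task 4@1, Task 5@1, Task 6@1) gives peak 20: d1:20  d2:17  d3:13  d4:9  d5:0  d6:0  d7:0  d8:0.
Shift Task 3→3, Task 4→6, Task 5→5, Task 6→5.
Schedule Task 1@1, Task 2@1, Task 3@3, Task 4@6, Task 5@5, Task 6@5: d1:8  d2:8  d3:8  d4:8  d5:9  d6:8  d7:5  d8:5 — peak 9.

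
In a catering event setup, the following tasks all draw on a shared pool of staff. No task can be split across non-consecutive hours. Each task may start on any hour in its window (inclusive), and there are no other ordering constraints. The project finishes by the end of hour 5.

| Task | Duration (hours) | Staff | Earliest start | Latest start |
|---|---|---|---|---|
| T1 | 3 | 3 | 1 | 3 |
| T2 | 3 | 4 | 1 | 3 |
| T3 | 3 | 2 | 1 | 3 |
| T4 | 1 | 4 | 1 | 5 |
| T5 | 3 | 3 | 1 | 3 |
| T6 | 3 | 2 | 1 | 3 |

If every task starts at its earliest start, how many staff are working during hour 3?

At early start, hour 3 has: T1, T2, T3, T5, T6.
Demand: 3 + 4 + 2 + 3 + 2 = 14.

14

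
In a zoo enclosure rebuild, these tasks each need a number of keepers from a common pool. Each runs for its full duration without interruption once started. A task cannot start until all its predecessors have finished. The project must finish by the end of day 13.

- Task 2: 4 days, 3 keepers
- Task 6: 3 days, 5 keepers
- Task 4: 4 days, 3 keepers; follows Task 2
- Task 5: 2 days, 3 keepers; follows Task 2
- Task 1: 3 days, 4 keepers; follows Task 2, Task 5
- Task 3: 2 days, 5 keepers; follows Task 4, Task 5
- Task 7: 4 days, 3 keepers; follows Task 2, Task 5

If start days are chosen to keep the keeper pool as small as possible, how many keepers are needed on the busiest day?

8

Early-start (Task 2@1, Task 6@1, Task 4@5, Task 5@5, Task 1@7, Task 3@9, Task 7@7) gives peak 12: d1:8  d2:8  d3:8  d4:3  d5:6  d6:6  d7:10  d8:10  d9:12  d10:8  d11:0  d12:0  d13:0.
Shift Task 3→10, Task 7→9.
Schedule Task 2@1, Task 6@1, Task 4@5, Task 5@5, Task 1@7, Task 3@10, Task 7@9: d1:8  d2:8  d3:8  d4:3  d5:6  d6:6  d7:7  d8:7  d9:7  d10:8  d11:8  d12:3  d13:0 — peak 8.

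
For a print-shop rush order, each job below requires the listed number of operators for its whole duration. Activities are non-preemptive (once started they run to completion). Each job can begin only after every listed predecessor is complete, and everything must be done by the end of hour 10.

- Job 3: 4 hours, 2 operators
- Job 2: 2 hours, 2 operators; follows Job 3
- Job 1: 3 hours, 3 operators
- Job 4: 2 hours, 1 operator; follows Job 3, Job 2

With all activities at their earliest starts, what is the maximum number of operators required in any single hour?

5

Early-start schedule: Job 3@1, Job 2@5, Job 1@1, Job 4@7.
Load per hour: hour 1: 5, hour 2: 5, hour 3: 5, hour 4: 2, hour 5: 2, hour 6: 2, hour 7: 1, hour 8: 1, hour 9: 0, hour 10: 0.
Peak is 5.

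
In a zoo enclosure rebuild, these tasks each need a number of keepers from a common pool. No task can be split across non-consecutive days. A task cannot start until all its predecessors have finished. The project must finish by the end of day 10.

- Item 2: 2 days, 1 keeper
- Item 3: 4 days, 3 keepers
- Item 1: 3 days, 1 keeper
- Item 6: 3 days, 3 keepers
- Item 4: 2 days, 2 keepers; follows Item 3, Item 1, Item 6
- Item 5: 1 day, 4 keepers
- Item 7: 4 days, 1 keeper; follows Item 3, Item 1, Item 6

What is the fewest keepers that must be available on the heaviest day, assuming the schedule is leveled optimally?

Early-start (Item 2@1, Item 3@1, Item 1@1, Item 6@1, Item 4@5, Item 5@1, Item 7@5) gives peak 12: d1:12  d2:8  d3:7  d4:3  d5:3  d6:3  d7:1  d8:1  d9:0  d10:0.
Shift Item 6→4, Item 4→7, Item 5→9, Item 7→7.
Schedule Item 2@1, Item 3@1, Item 1@1, Item 6@4, Item 4@7, Item 5@9, Item 7@7: d1:5  d2:5  d3:4  d4:6  d5:3  d6:3  d7:3  d8:3  d9:5  d10:1 — peak 6.

6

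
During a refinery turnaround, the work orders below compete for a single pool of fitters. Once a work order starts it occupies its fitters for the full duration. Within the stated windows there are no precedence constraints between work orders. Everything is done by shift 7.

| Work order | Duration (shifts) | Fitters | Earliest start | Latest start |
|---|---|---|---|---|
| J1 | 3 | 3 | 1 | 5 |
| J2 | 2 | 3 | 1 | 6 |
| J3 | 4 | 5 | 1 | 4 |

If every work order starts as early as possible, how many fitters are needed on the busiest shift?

Early-start schedule: J1@1, J2@1, J3@1.
Load per shift: shift 1: 11, shift 2: 11, shift 3: 8, shift 4: 5, shift 5: 0, shift 6: 0, shift 7: 0.
Peak is 11.

11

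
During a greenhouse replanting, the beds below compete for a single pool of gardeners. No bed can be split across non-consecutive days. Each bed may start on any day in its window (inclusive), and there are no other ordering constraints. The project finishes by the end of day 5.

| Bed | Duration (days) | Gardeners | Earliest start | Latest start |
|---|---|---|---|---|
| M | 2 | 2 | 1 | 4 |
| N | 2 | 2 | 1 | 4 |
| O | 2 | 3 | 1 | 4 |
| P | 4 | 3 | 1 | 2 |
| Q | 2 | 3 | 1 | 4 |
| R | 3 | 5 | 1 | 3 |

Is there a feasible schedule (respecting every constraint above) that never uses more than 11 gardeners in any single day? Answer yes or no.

yes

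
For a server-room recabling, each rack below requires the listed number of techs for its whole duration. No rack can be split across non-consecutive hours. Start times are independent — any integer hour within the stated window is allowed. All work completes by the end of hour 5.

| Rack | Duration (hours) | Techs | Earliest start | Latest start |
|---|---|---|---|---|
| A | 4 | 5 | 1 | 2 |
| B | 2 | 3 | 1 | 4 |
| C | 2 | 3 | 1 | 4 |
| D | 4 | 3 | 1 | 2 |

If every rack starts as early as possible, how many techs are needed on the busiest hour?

14

Early-start schedule: A@1, B@1, C@1, D@1.
Load per hour: hour 1: 14, hour 2: 14, hour 3: 8, hour 4: 8, hour 5: 0.
Peak is 14.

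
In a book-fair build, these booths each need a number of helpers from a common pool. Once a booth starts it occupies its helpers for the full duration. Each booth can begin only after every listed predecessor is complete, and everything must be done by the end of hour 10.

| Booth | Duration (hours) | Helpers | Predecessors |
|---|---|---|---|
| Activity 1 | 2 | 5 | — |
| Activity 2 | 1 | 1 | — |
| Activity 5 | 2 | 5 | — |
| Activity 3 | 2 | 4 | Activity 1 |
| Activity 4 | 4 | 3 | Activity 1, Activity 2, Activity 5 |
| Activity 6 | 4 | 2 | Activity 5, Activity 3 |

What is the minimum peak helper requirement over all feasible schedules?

5

Early-start (Activity 1@1, Activity 2@1, Activity 5@1, Activity 3@3, Activity 4@3, Activity 6@5) gives peak 11: h1:11  h2:10  h3:7  h4:7  h5:5  h6:5  h7:2  h8:2  h9:0  h10:0.
Shift Activity 2→3, Activity 5→5, Activity 4→7, Activity 6→7.
Schedule Activity 1@1, Activity 2@3, Activity 5@5, Activity 3@3, Activity 4@7, Activity 6@7: h1:5  h2:5  h3:5  h4:4  h5:5  h6:5  h7:5  h8:5  h9:5  h10:5 — peak 5.
Total helper-hours = 49 over 10 hours ⇒ peak ≥ ⌈49/10⌉ = 5, so 5 is optimal.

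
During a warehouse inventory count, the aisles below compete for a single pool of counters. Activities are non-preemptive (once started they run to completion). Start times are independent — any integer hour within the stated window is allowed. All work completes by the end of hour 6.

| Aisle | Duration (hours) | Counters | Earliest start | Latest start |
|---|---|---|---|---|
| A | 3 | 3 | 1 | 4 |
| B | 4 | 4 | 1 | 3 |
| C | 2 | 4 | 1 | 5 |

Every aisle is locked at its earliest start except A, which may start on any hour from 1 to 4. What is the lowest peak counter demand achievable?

A@1: h1:11  h2:11  h3:7  h4:4  h5:0  h6:0 → peak 11
A@2: h1:8  h2:11  h3:7  h4:7  h5:0  h6:0 → peak 11
A@3: h1:8  h2:8  h3:7  h4:7  h5:3  h6:0 → peak 8
A@4: h1:8  h2:8  h3:4  h4:7  h5:3  h6:3 → peak 8
Best is A@3, peak 8.

8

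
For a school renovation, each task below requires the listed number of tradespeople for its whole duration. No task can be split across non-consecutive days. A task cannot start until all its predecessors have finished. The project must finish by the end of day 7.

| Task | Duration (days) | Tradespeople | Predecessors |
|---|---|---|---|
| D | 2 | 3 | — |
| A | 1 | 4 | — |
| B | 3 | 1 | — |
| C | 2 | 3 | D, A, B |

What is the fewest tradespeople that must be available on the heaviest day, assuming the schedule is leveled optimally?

4

Early-start (D@1, A@1, B@1, C@4) gives peak 8: d1:8  d2:4  d3:1  d4:3  d5:3  d6:0  d7:0.
Shift A→4, C→5.
Schedule D@1, A@4, B@1, C@5: d1:4  d2:4  d3:1  d4:4  d5:3  d6:3  d7:0 — peak 4.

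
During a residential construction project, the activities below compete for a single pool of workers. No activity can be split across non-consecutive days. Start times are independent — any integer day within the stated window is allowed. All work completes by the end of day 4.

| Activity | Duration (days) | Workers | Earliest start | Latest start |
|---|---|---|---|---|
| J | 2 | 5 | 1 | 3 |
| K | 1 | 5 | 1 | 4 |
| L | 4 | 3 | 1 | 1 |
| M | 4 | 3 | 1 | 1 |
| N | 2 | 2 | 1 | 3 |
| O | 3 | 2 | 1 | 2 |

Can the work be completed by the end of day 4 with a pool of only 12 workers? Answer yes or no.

Total worker-days = 49; over 4 days the average is 49/4 > 12, so some day must exceed 12.

no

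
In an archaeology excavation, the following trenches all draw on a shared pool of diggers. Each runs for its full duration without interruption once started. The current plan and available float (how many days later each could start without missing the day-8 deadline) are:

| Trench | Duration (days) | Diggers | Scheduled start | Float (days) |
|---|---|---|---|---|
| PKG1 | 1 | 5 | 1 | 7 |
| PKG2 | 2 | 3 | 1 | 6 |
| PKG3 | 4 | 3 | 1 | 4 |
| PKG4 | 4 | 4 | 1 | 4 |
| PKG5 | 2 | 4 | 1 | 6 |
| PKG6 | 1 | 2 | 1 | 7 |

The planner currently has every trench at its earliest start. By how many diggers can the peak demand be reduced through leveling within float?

Early-start peak: d1:21  d2:14  d3:7  d4:7  d5:0  d6:0  d7:0  d8:0 ⇒ 21.
Leveled (PKG1@1, PKG2@2, PKG3@4, PKG4@2, PKG5@6, PKG6@1): d1:7  d2:7  d3:7  d4:7  d5:7  d6:7  d7:7  d8:0 ⇒ 7.
Reduction 21 − 7 = 14.

14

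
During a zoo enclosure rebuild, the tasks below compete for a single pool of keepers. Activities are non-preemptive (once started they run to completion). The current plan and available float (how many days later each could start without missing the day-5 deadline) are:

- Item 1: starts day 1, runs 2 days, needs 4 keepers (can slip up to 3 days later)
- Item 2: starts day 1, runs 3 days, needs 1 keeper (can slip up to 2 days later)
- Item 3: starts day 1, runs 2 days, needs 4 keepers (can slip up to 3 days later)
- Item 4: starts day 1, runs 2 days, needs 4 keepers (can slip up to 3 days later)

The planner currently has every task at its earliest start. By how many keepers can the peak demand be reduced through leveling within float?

Early-start peak: d1:13  d2:13  d3:1  d4:0  d5:0 ⇒ 13.
Leveled (Item 1@1, Item 2@1, Item 3@3, Item 4@4): d1:5  d2:5  d3:5  d4:8  d5:4 ⇒ 8.
Reduction 13 − 8 = 5.

5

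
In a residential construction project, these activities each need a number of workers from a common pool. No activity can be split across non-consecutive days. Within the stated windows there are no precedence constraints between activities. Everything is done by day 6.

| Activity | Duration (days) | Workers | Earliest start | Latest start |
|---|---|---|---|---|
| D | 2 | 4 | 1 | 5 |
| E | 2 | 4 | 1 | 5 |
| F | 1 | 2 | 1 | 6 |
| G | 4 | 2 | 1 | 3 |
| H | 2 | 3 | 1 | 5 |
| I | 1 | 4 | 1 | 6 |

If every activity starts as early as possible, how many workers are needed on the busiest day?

Early-start schedule: D@1, E@1, F@1, G@1, H@1, I@1.
Load per day: day 1: 19, day 2: 13, day 3: 2, day 4: 2, day 5: 0, day 6: 0.
Peak is 19.

19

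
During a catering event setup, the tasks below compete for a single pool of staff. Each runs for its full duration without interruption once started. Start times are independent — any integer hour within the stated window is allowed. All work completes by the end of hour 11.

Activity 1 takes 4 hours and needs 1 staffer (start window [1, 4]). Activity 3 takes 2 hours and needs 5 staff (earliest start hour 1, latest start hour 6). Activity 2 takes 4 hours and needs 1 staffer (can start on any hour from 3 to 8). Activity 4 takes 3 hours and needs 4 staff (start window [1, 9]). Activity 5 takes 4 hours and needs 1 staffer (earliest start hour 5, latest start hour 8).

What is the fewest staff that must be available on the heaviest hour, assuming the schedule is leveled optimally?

5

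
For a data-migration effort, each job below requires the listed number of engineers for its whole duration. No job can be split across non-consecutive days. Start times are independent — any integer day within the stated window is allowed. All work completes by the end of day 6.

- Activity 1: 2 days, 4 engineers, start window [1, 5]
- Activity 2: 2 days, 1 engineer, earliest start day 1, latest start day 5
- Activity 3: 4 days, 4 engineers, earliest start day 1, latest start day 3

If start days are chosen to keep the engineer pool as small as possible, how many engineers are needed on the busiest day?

5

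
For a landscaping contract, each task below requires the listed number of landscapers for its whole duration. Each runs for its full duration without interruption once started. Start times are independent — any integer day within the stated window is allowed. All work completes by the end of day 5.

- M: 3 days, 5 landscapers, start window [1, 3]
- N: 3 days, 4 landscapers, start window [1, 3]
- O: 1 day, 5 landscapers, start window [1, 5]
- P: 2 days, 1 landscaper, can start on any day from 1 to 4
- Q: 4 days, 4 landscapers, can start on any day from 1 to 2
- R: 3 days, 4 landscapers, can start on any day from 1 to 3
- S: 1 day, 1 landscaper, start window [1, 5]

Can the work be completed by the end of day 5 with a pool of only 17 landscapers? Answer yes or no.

yes

Schedule M@1, N@1, O@1, P@1, Q@2, R@3, S@1: d1:16  d2:14  d3:17  d4:8  d5:8 — peak 17 ≤ 17.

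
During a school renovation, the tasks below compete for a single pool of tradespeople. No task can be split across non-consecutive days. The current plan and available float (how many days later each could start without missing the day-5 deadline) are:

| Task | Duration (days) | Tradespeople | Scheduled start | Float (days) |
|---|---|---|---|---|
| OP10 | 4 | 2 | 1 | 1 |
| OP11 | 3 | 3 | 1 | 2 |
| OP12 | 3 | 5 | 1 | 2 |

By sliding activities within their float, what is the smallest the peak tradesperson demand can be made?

Schedule OP10@1, OP11@1, OP12@1: d1:10  d2:10  d3:10  d4:2  d5:0 — peak 10.
No arrangement of the 18 feasible schedules does better.

10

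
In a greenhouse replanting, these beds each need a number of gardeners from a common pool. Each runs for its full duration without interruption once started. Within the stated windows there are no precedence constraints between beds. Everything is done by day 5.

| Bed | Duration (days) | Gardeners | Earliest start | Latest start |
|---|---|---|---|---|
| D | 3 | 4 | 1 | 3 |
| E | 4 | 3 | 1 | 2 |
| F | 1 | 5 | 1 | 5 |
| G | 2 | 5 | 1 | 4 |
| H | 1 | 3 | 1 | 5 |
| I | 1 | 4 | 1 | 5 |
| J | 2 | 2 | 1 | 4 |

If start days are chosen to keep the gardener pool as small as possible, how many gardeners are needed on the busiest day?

11

Early-start (D@1, E@1, F@1, G@1, H@1, I@1, J@1) gives peak 26: d1:26  d2:14  d3:7  d4:3  d5:0.
Shift F→5, G→4, I→2, J→3.
Schedule D@1, E@1, F@5, G@4, H@1, I@2, J@3: d1:10  d2:11  d3:9  d4:10  d5:10 — peak 11.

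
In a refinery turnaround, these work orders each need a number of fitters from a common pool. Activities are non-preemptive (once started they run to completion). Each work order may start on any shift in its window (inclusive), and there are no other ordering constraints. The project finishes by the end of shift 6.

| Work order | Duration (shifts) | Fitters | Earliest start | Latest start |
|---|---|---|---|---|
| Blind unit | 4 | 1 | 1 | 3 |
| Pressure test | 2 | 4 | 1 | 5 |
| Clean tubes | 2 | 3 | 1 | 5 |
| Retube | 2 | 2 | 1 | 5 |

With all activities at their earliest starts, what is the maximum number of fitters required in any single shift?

Early-start schedule: Blind unit@1, Pressure test@1, Clean tubes@1, Retube@1.
Load per shift: shift 1: 10, shift 2: 10, shift 3: 1, shift 4: 1, shift 5: 0, shift 6: 0.
Peak is 10.

10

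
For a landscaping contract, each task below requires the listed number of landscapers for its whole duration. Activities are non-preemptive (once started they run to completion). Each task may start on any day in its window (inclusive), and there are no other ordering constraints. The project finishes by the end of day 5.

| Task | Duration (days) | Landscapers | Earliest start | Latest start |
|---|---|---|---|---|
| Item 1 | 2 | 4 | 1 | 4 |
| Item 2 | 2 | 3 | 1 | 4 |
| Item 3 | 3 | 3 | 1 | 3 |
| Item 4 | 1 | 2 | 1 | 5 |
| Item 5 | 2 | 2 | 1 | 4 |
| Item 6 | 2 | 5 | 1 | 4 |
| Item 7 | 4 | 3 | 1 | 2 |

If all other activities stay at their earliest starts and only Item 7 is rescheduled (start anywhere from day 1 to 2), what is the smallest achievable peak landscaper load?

20

Item 7@1: d1:22  d2:20  d3:6  d4:3  d5:0 → peak 22
Item 7@2: d1:19  d2:20  d3:6  d4:3  d5:3 → peak 20
Best is Item 7@2, peak 20.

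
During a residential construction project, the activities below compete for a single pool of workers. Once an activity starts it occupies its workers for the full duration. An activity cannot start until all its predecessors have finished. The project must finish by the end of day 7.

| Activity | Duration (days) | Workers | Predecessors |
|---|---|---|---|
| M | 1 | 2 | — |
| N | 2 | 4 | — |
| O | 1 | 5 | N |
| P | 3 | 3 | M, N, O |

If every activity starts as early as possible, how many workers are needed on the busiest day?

6

Early-start schedule: M@1, N@1, O@3, P@4.
Load per day: day 1: 6, day 2: 4, day 3: 5, day 4: 3, day 5: 3, day 6: 3, day 7: 0.
Peak is 6.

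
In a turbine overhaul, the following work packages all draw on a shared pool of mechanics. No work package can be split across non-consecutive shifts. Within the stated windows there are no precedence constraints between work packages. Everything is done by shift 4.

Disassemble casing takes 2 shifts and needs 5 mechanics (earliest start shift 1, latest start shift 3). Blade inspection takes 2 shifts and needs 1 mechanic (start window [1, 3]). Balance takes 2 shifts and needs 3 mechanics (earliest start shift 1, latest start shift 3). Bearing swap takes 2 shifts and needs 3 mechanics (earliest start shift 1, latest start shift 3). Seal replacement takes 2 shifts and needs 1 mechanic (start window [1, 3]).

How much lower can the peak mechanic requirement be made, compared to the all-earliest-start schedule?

Early-start peak: s1:13  s2:13  s3:0  s4:0 ⇒ 13.
Leveled (Disassemble casing@1, Blade inspection@1, Balance@3, Bearing swap@3, Seal replacement@1): s1:7  s2:7  s3:6  s4:6 ⇒ 7.
Reduction 13 − 7 = 6.

6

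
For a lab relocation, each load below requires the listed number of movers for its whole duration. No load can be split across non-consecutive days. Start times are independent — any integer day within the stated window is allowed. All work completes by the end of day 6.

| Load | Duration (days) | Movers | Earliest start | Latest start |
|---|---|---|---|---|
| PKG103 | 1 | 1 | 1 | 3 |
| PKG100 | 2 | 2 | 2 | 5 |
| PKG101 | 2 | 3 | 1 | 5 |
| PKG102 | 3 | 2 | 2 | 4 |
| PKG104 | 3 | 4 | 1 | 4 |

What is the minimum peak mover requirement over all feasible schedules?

Early-start (PKG103@1, PKG100@2, PKG101@1, PKG102@2, PKG104@1) gives peak 11: d1:8  d2:11  d3:8  d4:2  d5:0  d6:0.
Shift PKG102→3, PKG104→4.
Schedule PKG103@1, PKG100@2, PKG101@1, PKG102@3, PKG104@4: d1:4  d2:5  d3:4  d4:6  d5:6  d6:4 — peak 6.

6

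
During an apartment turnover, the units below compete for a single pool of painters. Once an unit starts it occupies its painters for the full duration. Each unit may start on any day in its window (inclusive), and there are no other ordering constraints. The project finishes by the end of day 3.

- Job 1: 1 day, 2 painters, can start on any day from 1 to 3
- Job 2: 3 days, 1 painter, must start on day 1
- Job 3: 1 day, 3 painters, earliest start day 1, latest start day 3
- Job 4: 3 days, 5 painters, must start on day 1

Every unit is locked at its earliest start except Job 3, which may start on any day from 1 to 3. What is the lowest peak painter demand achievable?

9

Job 3@1: d1:11  d2:6  d3:6 → peak 11
Job 3@2: d1:8  d2:9  d3:6 → peak 9
Job 3@3: d1:8  d2:6  d3:9 → peak 9
Best is Job 3@2, peak 9.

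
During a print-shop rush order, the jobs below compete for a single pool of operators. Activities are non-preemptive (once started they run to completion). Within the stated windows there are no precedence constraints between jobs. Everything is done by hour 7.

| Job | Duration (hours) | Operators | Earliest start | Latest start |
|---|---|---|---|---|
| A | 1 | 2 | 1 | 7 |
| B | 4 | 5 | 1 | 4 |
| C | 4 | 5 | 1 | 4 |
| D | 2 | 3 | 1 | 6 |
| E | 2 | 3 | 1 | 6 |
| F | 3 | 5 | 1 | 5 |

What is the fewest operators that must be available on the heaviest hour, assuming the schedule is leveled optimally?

Early-start (A@1, B@1, C@1, D@1, E@1, F@1) gives peak 23: h1:23  h2:21  h3:15  h4:10  h5:0  h6:0  h7:0.
Shift C→2, D→6, E→6, F→5.
Schedule A@1, B@1, C@2, D@6, E@6, F@5: h1:7  h2:10  h3:10  h4:10  h5:10  h6:11  h7:11 — peak 11.

11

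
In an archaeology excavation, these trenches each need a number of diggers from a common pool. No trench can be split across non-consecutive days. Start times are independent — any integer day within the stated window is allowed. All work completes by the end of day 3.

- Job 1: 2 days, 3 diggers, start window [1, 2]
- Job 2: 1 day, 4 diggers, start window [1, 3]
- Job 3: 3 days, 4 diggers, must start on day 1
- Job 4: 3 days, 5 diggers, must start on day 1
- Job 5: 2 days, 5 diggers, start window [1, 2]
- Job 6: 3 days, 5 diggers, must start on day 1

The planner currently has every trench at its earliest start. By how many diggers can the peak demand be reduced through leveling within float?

4

Early-start peak: d1:26  d2:22  d3:14 ⇒ 26.
Leveled (Job 1@1, Job 2@1, Job 3@1, Job 4@1, Job 5@2, Job 6@1): d1:21  d2:22  d3:19 ⇒ 22.
Reduction 26 − 22 = 4.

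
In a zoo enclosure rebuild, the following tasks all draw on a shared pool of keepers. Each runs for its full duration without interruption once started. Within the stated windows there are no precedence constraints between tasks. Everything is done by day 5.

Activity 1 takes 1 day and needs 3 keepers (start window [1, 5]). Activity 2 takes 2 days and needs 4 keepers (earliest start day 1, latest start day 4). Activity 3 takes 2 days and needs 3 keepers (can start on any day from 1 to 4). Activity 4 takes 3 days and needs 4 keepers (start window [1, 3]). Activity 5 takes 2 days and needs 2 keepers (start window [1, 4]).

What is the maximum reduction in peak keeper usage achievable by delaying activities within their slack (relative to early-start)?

9

Early-start peak: d1:16  d2:13  d3:4  d4:0  d5:0 ⇒ 16.
Leveled (Activity 1@1, Activity 2@1, Activity 3@2, Activity 4@3, Activity 5@4): d1:7  d2:7  d3:7  d4:6  d5:6 ⇒ 7.
Reduction 16 − 7 = 9.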